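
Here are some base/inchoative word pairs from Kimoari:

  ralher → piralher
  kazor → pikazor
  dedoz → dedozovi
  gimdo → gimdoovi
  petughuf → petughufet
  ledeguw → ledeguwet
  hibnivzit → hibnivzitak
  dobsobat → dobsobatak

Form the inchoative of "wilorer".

kazor and dedoz both have last vowel 'o' yet inflect differently (pikazor, dedozovi), so the last vowel is not what conditions the rule; the final letter is.
"wilorer" ends in -r. The stems ending in -r (ralher → piralher, kazor → pikazor) add the prefix pi-.
The other patterns: stems ending in -t add -ak; stems ending in -o or -z add -ovi; stems ending in -f or -w add -et.
So wilorer → piwilorer.

piwilorer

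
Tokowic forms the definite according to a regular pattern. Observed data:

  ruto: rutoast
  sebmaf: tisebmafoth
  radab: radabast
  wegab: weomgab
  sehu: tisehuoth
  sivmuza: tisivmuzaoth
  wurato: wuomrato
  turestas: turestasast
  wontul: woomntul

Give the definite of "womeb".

wurato and ruto both end in -o yet inflect differently (wuomrato, rutoast), so the final letter is not what conditions the rule; the first letter is.
"womeb" begins with w-. The stems beginning with w- (wegab → weomgab, wontul → woomntul, wurato → wuomrato) insert -om- after the first vowel.
So womeb → woommeb.

woommeb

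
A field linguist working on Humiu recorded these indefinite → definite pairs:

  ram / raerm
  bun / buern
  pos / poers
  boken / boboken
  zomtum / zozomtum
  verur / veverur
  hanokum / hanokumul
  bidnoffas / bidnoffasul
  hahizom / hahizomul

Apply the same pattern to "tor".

toerr

bun and boken both end in -n yet inflect differently (buern, boboken), so the final letter is not what conditions the rule; the number of vowels is.
"tor" has 1 vowel. The stems with 1 vowel (ram → raerm, bun → buern, pos → poers) insert -er- after the first vowel.
The other patterns: stems with 2 vowels repeat the first consonant+vowel as a prefix; stems with 3 vowels add -ul.
So tor → toerr.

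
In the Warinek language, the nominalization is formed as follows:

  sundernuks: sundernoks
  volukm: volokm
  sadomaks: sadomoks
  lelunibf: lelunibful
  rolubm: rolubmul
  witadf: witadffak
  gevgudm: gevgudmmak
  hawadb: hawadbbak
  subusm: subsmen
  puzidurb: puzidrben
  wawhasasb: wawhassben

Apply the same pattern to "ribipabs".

ribipabsul

volukm and rolubm both end in -m yet inflect differently (volokm, rolubmul), so the final letter is not what conditions the rule; the second-to-last letter is.
"ribipabs" has second-to-last letter 'b'. The stems whose second-to-last letter is 'b' (lelunibf → lelunibful, rolubm → rolubmul) add -ul.
The other patterns: stems whose second-to-last letter is 'k' change the last vowel to 'o'; stems whose second-to-last letter is 'd' double the final consonant and add -ak; stems whose second-to-last letter is 'r' or 's' delete the last vowel and add -en.
So ribipabs → ribipabsul.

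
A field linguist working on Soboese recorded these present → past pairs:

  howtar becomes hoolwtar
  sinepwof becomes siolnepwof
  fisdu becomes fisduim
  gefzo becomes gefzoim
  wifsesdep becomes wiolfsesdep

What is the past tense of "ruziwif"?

ruolziwif

gefzo and sinepwof both have last vowel 'o' yet inflect differently (gefzoim, siolnepwof), so the last vowel is not what conditions the rule; whether the stem ends in a vowel or a consonant is.
"ruziwif" ends in a consonant. The stems ending in a consonant (howtar → hoolwtar, wifsesdep → wiolfsesdep, sinepwof → siolnepwof) insert -ol- after the first vowel.
The other pattern: stems ending in a vowel add -im.
So ruziwif → ruolziwif.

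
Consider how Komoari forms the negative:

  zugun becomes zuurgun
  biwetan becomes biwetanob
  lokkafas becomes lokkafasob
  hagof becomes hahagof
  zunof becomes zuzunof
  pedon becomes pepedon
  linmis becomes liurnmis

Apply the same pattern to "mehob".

memehob

pedon and biwetan both end in -n yet inflect differently (pepedon, biwetanob), so the final letter is not what conditions the rule; the last vowel is.
"mehob" has last vowel 'o'. The stems whose last vowel is 'o' (hagof → hahagof, pedon → pepedon, zunof → zuzunof) repeat the first consonant+vowel as a prefix.
So mehob → memehob.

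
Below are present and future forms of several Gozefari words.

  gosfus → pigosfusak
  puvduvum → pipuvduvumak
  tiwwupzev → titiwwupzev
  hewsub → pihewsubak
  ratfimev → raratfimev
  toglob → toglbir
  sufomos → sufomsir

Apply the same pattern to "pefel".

pepefel

sufomos and gosfus both end in -s yet inflect differently (sufomsir, pigosfusak), so the final letter is not what conditions the rule; the last vowel is.
"pefel" has last vowel 'e'. The stems whose last vowel is 'e' (ratfimev → raratfimev, tiwwupzev → titiwwupzev) repeat the first consonant+vowel as a prefix.
So pefel → pepefel.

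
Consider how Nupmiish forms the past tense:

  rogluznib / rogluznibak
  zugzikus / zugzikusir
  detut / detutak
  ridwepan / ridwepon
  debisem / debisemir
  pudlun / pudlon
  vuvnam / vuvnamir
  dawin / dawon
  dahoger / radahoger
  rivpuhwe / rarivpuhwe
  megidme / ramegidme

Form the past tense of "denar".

zugzikus and detut both have last vowel 'u' yet inflect differently (zugzikusir, detutak), so the last vowel is not what conditions the rule; the final letter is.
"denar" ends in -r. The one such stem in the data (dahoger → radahoger) adds the prefix ra-, so the same rule applies.
So denar → radenar.

radenar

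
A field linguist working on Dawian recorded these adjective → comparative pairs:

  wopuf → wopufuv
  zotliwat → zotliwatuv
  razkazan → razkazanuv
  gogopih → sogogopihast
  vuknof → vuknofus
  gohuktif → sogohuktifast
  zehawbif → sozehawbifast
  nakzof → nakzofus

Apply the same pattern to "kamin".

sokaminast

"kamin" has last vowel 'i'. The stems whose last vowel is 'i' (zehawbif → sozehawbifast, gogopih → sogogopihast, gohuktif → sogohuktifast) add so- … -ast around the stem.
So kamin → sokaminast.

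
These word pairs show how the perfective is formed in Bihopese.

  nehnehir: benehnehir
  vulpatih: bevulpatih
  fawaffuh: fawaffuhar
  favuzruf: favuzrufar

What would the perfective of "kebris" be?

bekebris

vulpatih and fawaffuh both end in -h yet inflect differently (bevulpatih, fawaffuhar), so the final letter is not what conditions the rule; the last vowel is.
"kebris" has last vowel 'i'. The stems whose last vowel is 'i' (nehnehir → benehnehir, vulpatih → bevulpatih) add the prefix be-.
So kebris → bekebris.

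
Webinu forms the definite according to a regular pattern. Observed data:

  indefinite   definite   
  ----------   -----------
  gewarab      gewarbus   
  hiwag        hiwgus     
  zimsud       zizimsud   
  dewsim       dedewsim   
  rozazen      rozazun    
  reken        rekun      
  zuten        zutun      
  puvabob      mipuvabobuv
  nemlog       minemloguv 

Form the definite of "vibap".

gewarab and puvabob both end in -b yet inflect differently (gewarbus, mipuvabobuv), so the final letter is not what conditions the rule; the last vowel is.
"vibap" has last vowel 'a'. The stems whose last vowel is 'a' (gewarab → gewarbus, hiwag → hiwgus) delete the last vowel and add -us.
So vibap → vibpus.

vibpus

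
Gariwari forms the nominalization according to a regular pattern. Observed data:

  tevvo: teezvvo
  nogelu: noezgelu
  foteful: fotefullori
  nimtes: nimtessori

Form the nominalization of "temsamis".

"temsamis" ends in a consonant. The stems ending in a consonant (nimtes → nimtessori, foteful → fotefullori) double the final consonant and add -ori.
The other pattern: stems ending in a vowel insert -ez- after the first vowel.
So temsamis → temsamissori.

temsamissori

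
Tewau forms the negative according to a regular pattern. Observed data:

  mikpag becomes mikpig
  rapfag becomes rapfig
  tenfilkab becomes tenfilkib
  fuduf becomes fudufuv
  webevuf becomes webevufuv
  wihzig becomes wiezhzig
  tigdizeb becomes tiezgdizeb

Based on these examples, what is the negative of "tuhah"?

tuhih

"tuhah" has last vowel 'a'. The stems whose last vowel is 'a' (mikpag → mikpig, rapfag → rapfig, tenfilkab → tenfilkib) change the last vowel to 'i'.
So tuhah → tuhih.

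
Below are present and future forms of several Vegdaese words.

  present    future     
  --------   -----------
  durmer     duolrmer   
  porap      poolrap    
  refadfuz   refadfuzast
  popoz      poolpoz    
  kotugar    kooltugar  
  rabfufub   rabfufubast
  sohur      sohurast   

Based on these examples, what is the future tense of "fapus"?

refadfuz and popoz both end in -z yet inflect differently (refadfuzast, poolpoz), so the final letter is not what conditions the rule; the last vowel is.
"fapus" has last vowel 'u'. The stems whose last vowel is 'u' (sohur → sohurast, refadfuz → refadfuzast, rabfufub → rabfufubast) add -ast.
So fapus → fapusast.

fapusast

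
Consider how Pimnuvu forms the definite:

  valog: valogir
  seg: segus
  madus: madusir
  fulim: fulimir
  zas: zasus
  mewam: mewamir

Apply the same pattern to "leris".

lerisir

madus and zas both end in -s yet inflect differently (madusir, zasus), so the final letter is not what conditions the rule; the number of vowels is.
"leris" has 2 vowels. The stems with 2 vowels (madus → madusir, valog → valogir, fulim → fulimir) add -ir.
So leris → lerisir.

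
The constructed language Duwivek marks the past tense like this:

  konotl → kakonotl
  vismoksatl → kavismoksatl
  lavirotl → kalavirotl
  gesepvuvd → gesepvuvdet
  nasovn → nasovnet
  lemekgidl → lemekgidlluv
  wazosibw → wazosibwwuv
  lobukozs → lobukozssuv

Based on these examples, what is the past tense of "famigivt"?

famigivtet

konotl and lemekgidl both end in -l yet inflect differently (kakonotl, lemekgidlluv), so the final letter is not what conditions the rule; the second-to-last letter is.
"famigivt" has second-to-last letter 'v'. The stems whose second-to-last letter is 'v' (gesepvuvd → gesepvuvdet, nasovn → nasovnet) add -et.
The other patterns: stems whose second-to-last letter is 't' add the prefix ka-; stems whose second-to-last letter is 'b', 'd' or 'z' double the final consonant and add -uv.
So famigivt → famigivtet.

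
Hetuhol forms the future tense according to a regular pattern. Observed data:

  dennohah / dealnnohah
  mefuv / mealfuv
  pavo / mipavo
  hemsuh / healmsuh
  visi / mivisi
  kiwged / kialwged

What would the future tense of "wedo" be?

mefuv and visi both have 2 vowels yet inflect differently (mealfuv, mivisi), so the number of vowels is not what conditions the rule; whether the stem ends in a vowel or a consonant is.
"wedo" ends in a vowel. The stems ending in a vowel (visi → mivisi, pavo → mipavo) add the prefix mi-.
So wedo → miwedo.

miwedo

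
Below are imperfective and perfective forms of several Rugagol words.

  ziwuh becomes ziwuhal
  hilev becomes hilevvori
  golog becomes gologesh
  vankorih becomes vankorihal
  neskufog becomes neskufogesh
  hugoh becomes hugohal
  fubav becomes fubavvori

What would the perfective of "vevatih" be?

vevatihal

"vevatih" ends in -h. The stems ending in -h (hugoh → hugohal, ziwuh → ziwuhal, vankorih → vankorihal) add -al.
So vevatih → vevatihal.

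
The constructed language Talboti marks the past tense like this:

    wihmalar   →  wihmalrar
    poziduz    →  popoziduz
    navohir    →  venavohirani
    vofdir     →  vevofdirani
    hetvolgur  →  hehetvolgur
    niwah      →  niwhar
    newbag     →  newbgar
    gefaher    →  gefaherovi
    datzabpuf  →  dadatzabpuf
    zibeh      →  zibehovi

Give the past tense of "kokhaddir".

vekokhaddirani

vofdir and wihmalar both end in -r yet inflect differently (vevofdirani, wihmalrar), so the final letter is not what conditions the rule; the last vowel is.
"kokhaddir" has last vowel 'i'. The stems whose last vowel is 'i' (vofdir → vevofdirani, navohir → venavohirani) add ve- … -ani around the stem.
So kokhaddir → vekokhaddirani.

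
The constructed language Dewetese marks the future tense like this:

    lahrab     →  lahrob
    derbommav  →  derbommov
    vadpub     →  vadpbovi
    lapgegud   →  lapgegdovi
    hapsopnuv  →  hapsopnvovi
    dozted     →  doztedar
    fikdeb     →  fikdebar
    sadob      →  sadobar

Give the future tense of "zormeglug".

lahrab and vadpub both end in -b yet inflect differently (lahrob, vadpbovi), so the final letter is not what conditions the rule; the last vowel is.
"zormeglug" has last vowel 'u'. The stems whose last vowel is 'u' (vadpub → vadpbovi, lapgegud → lapgegdovi, hapsopnuv → hapsopnvovi) delete the last vowel and add -ovi.
So zormeglug → zormeglgovi.

zormeglgovi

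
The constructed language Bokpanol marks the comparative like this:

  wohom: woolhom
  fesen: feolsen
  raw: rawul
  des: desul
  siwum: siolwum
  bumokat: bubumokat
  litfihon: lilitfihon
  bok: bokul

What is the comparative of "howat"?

fesen and litfihon both end in -n yet inflect differently (feolsen, lilitfihon), so the final letter is not what conditions the rule; the number of vowels is.
"howat" has 2 vowels. The stems with 2 vowels (wohom → woolhom, fesen → feolsen, siwum → siolwum) insert -ol- after the first vowel.
The other patterns: stems with 1 vowel add -ul; stems with 3 vowels repeat the first consonant+vowel as a prefix.
So howat → hoolwat.

hoolwat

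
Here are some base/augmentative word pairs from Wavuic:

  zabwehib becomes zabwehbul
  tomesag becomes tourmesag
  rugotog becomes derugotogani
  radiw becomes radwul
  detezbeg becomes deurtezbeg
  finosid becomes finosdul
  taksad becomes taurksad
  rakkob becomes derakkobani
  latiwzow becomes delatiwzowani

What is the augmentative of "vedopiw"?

vedopwul

radiw and latiwzow both end in -w yet inflect differently (radwul, delatiwzowani), so the final letter is not what conditions the rule; the last vowel is.
"vedopiw" has last vowel 'i'. The stems whose last vowel is 'i' (finosid → finosdul, radiw → radwul, zabwehib → zabwehbul) delete the last vowel and add -ul.
The other patterns: stems whose last vowel is 'o' add de- … -ani around the stem; stems whose last vowel is 'a' or 'e' insert -ur- after the first vowel.
So vedopiw → vedopwul.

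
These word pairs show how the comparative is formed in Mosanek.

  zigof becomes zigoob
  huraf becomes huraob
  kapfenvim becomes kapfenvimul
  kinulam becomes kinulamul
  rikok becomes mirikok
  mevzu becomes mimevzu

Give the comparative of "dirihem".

"dirihem" ends in -m. The stems ending in -m (kapfenvim → kapfenvimul, kinulam → kinulamul) add -ul.
So dirihem → dirihemul.

dirihemul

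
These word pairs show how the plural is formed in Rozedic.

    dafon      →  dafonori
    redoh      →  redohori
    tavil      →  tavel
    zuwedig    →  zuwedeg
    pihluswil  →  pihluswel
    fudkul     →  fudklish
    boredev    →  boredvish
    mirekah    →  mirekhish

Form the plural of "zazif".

zazef

tavil and fudkul both end in -l yet inflect differently (tavel, fudklish), so the final letter is not what conditions the rule; the last vowel is.
"zazif" has last vowel 'i'. The stems whose last vowel is 'i' (tavil → tavel, zuwedig → zuwedeg, pihluswil → pihluswel) change the last vowel to 'e'.
So zazif → zazef.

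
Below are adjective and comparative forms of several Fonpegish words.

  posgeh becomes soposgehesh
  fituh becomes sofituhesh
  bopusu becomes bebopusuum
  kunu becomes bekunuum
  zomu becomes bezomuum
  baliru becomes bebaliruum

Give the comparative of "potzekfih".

sopotzekfihesh

"potzekfih" ends in a consonant. The stems ending in a consonant (posgeh → soposgehesh, fituh → sofituhesh) add so- … -esh around the stem.
The other pattern: stems ending in a vowel add be- … -um around the stem.
So potzekfih → sopotzekfihesh.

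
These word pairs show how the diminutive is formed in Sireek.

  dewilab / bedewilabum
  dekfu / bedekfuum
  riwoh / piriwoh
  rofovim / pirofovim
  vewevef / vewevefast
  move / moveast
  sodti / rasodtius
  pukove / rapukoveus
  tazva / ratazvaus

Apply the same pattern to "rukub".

pirukub

move and pukove both end in -e yet inflect differently (moveast, rapukoveus), so the final letter is not what conditions the rule; the first letter is.
"rukub" begins with r-. The stems beginning with r- (riwoh → piriwoh, rofovim → pirofovim) add the prefix pi-.
So rukub → pirukub.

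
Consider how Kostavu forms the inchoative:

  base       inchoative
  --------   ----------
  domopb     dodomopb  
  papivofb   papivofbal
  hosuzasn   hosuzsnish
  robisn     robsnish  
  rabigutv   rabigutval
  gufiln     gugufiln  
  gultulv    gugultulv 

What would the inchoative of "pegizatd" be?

pegizatdal

"pegizatd" has second-to-last letter 't'. The one such stem in the data (rabigutv → rabigutval) adds -al, so the same rule applies.
The other patterns: stems whose second-to-last letter is 's' delete the last vowel and add -ish; stems whose second-to-last letter is 'l' or 'p' repeat the first consonant+vowel as a prefix.
So pegizatd → pegizatdal.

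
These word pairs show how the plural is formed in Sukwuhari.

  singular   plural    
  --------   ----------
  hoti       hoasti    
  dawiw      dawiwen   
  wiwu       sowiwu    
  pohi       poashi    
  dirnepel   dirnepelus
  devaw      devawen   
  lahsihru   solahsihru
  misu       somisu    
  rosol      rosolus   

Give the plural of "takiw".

takiwen

dawiw and pohi both have last vowel 'i' yet inflect differently (dawiwen, poashi), so the last vowel is not what conditions the rule; the final letter is.
"takiw" ends in -w. The stems ending in -w (dawiw → dawiwen, devaw → devawen) add -en.
The other patterns: stems ending in -u add the prefix so-; stems ending in -l add -us; stems ending in -i insert -as- after the first vowel.
So takiw → takiwen.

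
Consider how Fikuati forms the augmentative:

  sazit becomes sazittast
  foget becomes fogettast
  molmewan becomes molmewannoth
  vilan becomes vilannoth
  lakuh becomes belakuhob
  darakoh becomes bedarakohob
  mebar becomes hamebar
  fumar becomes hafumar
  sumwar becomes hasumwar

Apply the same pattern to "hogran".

molmewan and mebar both have last vowel 'a' yet inflect differently (molmewannoth, hamebar), so the last vowel is not what conditions the rule; the final letter is.
"hogran" ends in -n. The stems ending in -n (molmewan → molmewannoth, vilan → vilannoth) double the final consonant and add -oth.
So hogran → hogrannoth.

hogrannoth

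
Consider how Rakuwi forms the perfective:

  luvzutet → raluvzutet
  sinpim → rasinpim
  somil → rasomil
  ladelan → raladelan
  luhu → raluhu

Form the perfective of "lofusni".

Every pair shown (luvzutet → raluvzutet, sinpim → rasinpim, somil → rasomil, …) follows the same rule: add the prefix ra-.
So lofusni → ralofusni.

ralofusni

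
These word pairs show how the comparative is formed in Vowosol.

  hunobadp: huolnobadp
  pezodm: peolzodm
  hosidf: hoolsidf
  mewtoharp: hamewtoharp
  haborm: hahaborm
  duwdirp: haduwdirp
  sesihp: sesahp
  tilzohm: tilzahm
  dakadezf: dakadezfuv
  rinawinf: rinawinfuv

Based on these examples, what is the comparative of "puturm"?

haputurm

hunobadp and mewtoharp both end in -p yet inflect differently (huolnobadp, hamewtoharp), so the final letter is not what conditions the rule; the second-to-last letter is.
"puturm" has second-to-last letter 'r'. The stems whose second-to-last letter is 'r' (mewtoharp → hamewtoharp, haborm → hahaborm, duwdirp → haduwdirp) add the prefix ha-.
The other patterns: stems whose second-to-last letter is 'd' insert -ol- after the first vowel; stems whose second-to-last letter is 'h' change the last vowel to 'a'; stems whose second-to-last letter is 'n' or 'z' add -uv.
So puturm → haputurm.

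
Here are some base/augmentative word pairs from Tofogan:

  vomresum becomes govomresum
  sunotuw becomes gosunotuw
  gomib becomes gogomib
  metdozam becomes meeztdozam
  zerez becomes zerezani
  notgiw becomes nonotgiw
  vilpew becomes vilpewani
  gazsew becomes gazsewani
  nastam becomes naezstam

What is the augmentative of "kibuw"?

gokibuw

"kibuw" has last vowel 'u'. The stems whose last vowel is 'u' (vomresum → govomresum, sunotuw → gosunotuw) add the prefix go-.
So kibuw → gokibuw.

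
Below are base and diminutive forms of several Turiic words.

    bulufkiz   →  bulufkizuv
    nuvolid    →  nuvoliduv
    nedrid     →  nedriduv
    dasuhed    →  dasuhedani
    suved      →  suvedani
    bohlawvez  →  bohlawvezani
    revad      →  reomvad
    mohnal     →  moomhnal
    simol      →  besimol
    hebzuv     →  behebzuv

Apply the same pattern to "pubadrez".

"pubadrez" has last vowel 'e'. The stems whose last vowel is 'e' (dasuhed → dasuhedani, suved → suvedani, bohlawvez → bohlawvezani) add -ani.
The other patterns: stems whose last vowel is 'i' add -uv; stems whose last vowel is 'a' insert -om- after the first vowel; stems whose last vowel is 'o' or 'u' add the prefix be-.
So pubadrez → pubadrezani.

pubadrezani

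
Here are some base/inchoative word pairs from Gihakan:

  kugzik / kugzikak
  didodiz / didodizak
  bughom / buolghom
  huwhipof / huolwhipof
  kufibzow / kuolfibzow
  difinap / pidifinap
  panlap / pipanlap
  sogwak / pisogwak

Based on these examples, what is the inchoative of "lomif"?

lomifak

"lomif" has last vowel 'i'. The stems whose last vowel is 'i' (kugzik → kugzikak, didodiz → didodizak) add -ak.
So lomif → lomifak.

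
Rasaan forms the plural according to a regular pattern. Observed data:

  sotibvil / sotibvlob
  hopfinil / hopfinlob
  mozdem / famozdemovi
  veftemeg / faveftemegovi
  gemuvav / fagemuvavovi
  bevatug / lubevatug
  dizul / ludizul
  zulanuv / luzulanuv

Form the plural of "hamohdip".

veftemeg and bevatug both end in -g yet inflect differently (faveftemegovi, lubevatug), so the final letter is not what conditions the rule; the last vowel is.
"hamohdip" has last vowel 'i'. The stems whose last vowel is 'i' (sotibvil → sotibvlob, hopfinil → hopfinlob) delete the last vowel and add -ob.
So hamohdip → hamohdpob.

hamohdpob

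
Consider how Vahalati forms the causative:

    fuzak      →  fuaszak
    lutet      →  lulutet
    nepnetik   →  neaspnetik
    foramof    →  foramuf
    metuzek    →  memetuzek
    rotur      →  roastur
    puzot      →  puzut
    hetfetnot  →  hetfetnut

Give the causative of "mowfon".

mowfun

lutet and hetfetnot both end in -t yet inflect differently (lulutet, hetfetnut), so the final letter is not what conditions the rule; the last vowel is.
"mowfon" has last vowel 'o'. The stems whose last vowel is 'o' (hetfetnot → hetfetnut, foramof → foramuf, puzot → puzut) change the last vowel to 'u'.
So mowfon → mowfun.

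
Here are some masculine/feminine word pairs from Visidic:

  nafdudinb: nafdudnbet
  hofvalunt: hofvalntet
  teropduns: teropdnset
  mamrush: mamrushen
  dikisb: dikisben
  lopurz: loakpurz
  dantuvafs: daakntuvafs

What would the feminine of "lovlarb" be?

nafdudinb and dikisb both end in -b yet inflect differently (nafdudnbet, dikisben), so the final letter is not what conditions the rule; the second-to-last letter is.
"lovlarb" has second-to-last letter 'r'. The one such stem in the data (lopurz → loakpurz) inserts -ak- after the first vowel (as does dantuvafs), so the same rule applies.
So lovlarb → loakvlarb.

loakvlarb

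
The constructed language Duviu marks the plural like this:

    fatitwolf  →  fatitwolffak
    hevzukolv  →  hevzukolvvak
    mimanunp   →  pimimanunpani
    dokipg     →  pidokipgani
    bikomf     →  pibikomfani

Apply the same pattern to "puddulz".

puddulzzak

fatitwolf and bikomf both end in -f yet inflect differently (fatitwolffak, pibikomfani), so the final letter is not what conditions the rule; the second-to-last letter is.
"puddulz" has second-to-last letter 'l'. The stems whose second-to-last letter is 'l' (fatitwolf → fatitwolffak, hevzukolv → hevzukolvvak) double the final consonant and add -ak.
The other pattern: stems whose second-to-last letter is 'm', 'n' or 'p' add pi- … -ani around the stem.
So puddulz → puddulzzak.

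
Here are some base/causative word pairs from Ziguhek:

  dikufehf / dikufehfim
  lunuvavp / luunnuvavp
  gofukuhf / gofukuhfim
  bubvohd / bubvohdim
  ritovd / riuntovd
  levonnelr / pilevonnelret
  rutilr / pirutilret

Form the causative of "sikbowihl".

ritovd and bubvohd both end in -d yet inflect differently (riuntovd, bubvohdim), so the final letter is not what conditions the rule; the second-to-last letter is.
"sikbowihl" has second-to-last letter 'h'. The stems whose second-to-last letter is 'h' (gofukuhf → gofukuhfim, dikufehf → dikufehfim, bubvohd → bubvohdim) add -im.
The other patterns: stems whose second-to-last letter is 'l' add pi- … -et around the stem; stems whose second-to-last letter is 'v' insert -un- after the first vowel.
So sikbowihl → sikbowihlim.

sikbowihlim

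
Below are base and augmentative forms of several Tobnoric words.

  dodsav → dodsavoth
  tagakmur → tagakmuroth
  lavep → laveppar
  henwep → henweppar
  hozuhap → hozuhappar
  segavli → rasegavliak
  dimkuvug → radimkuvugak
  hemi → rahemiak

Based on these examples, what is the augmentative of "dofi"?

dodsav and hozuhap both have last vowel 'a' yet inflect differently (dodsavoth, hozuhappar), so the last vowel is not what conditions the rule; the final letter is.
"dofi" ends in -i. The stems ending in -i (segavli → rasegavliak, hemi → rahemiak) add ra- … -ak around the stem.
The other patterns: stems ending in -r or -v add -oth; stems ending in -p double the final consonant and add -ar.
So dofi → radofiak.

radofiak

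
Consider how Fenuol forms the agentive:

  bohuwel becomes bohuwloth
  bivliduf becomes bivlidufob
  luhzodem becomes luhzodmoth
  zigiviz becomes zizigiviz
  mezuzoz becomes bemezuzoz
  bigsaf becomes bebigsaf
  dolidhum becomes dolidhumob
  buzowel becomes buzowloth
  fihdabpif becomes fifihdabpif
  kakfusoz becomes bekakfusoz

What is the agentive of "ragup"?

luhzodem and dolidhum both end in -m yet inflect differently (luhzodmoth, dolidhumob), so the final letter is not what conditions the rule; the last vowel is.
"ragup" has last vowel 'u'. The stems whose last vowel is 'u' (bivliduf → bivlidufob, dolidhum → dolidhumob) add -ob.
The other patterns: stems whose last vowel is 'e' delete the last vowel and add -oth; stems whose last vowel is 'i' repeat the first consonant+vowel as a prefix; stems whose last vowel is 'a' or 'o' add the prefix be-.
So ragup → ragupob.

ragupob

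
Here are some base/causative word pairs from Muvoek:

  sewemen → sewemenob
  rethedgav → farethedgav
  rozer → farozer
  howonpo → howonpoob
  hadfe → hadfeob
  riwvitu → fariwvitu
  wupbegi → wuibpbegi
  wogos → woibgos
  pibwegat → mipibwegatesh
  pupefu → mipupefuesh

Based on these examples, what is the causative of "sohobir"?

sohobirob

"sohobir" begins with s-. The one such stem in the data (sewemen → sewemenob) adds -ob, so the same rule applies.
So sohobir → sohobirob.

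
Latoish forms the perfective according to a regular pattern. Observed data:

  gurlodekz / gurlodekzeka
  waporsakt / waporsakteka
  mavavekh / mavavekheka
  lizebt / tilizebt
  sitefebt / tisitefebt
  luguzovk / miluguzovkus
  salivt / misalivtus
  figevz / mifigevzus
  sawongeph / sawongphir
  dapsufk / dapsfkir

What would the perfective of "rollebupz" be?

rollebpzir

waporsakt and lizebt both end in -t yet inflect differently (waporsakteka, tilizebt), so the final letter is not what conditions the rule; the second-to-last letter is.
"rollebupz" has second-to-last letter 'p'. The one such stem in the data (sawongeph → sawongphir) deletes the last vowel and adds -ir (as does dapsufk), so the same rule applies.
So rollebupz → rollebpzir.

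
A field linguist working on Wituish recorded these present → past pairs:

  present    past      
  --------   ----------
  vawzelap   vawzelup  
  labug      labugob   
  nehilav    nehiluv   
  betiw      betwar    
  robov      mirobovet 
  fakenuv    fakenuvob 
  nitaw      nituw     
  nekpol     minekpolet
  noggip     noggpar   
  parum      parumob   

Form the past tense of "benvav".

benvuv

robov and nehilav both end in -v yet inflect differently (mirobovet, nehiluv), so the final letter is not what conditions the rule; the last vowel is.
"benvav" has last vowel 'a'. The stems whose last vowel is 'a' (vawzelap → vawzelup, nehilav → nehiluv, nitaw → nituw) change the last vowel to 'u'.
The other patterns: stems whose last vowel is 'o' add mi- … -et around the stem; stems whose last vowel is 'u' add -ob; stems whose last vowel is 'i' delete the last vowel and add -ar.
So benvav → benvuv.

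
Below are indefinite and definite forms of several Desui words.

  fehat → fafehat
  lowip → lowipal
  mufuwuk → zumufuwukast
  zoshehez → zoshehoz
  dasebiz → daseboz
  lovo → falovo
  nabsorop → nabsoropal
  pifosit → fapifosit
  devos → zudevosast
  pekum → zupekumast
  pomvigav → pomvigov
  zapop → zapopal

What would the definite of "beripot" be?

fehat and pomvigav both have last vowel 'a' yet inflect differently (fafehat, pomvigov), so the last vowel is not what conditions the rule; the final letter is.
"beripot" ends in -t. The stems ending in -t (fehat → fafehat, pifosit → fapifosit) add the prefix fa-.
The other patterns: stems ending in -v or -z change the last vowel to 'o'; stems ending in -p add -al; stems ending in -k, -m or -s add zu- … -ast around the stem.
So beripot → faberipot.

faberipot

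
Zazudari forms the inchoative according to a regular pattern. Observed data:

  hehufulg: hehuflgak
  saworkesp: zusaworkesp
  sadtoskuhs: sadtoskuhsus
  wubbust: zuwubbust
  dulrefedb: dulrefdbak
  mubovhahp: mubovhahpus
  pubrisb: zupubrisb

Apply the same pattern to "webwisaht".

webwisahtus

mubovhahp and saworkesp both end in -p yet inflect differently (mubovhahpus, zusaworkesp), so the final letter is not what conditions the rule; the second-to-last letter is.
"webwisaht" has second-to-last letter 'h'. The stems whose second-to-last letter is 'h' (sadtoskuhs → sadtoskuhsus, mubovhahp → mubovhahpus) add -us.
The other patterns: stems whose second-to-last letter is 's' add the prefix zu-; stems whose second-to-last letter is 'd' or 'l' delete the last vowel and add -ak.
So webwisaht → webwisahtus.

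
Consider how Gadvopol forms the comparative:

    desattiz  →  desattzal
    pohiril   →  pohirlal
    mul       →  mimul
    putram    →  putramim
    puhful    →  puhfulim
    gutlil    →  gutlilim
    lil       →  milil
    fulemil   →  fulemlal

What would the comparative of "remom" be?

remomim

mul and gutlil both end in -l yet inflect differently (mimul, gutlilim), so the final letter is not what conditions the rule; the number of vowels is.
"remom" has 2 vowels. The stems with 2 vowels (gutlil → gutlilim, putram → putramim, puhful → puhfulim) add -im.
The other patterns: stems with 1 vowel add the prefix mi-; stems with 3 vowels delete the last vowel and add -al.
So remom → remomim.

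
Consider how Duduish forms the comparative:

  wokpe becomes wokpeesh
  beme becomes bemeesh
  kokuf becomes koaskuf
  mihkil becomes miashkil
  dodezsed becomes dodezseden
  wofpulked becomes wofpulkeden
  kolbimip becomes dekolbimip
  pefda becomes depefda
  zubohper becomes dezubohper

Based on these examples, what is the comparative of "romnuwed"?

romnuweden

"romnuwed" ends in -d. The stems ending in -d (dodezsed → dodezseden, wofpulked → wofpulkeden) add -en.
The other patterns: stems ending in -e add -esh; stems ending in -f or -l insert -as- after the first vowel; stems ending in -a, -p or -r add the prefix de-.
So romnuwed → romnuweden.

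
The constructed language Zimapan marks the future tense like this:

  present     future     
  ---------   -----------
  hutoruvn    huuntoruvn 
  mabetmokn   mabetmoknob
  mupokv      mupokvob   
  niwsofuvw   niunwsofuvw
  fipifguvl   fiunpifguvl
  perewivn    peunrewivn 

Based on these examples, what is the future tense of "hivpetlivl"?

perewivn and mabetmokn both end in -n yet inflect differently (peunrewivn, mabetmoknob), so the final letter is not what conditions the rule; the second-to-last letter is.
"hivpetlivl" has second-to-last letter 'v'. The stems whose second-to-last letter is 'v' (fipifguvl → fiunpifguvl, niwsofuvw → niunwsofuvw, perewivn → peunrewivn) insert -un- after the first vowel.
The other pattern: stems whose second-to-last letter is 'k' add -ob.
So hivpetlivl → hiunvpetlivl.

hiunvpetlivl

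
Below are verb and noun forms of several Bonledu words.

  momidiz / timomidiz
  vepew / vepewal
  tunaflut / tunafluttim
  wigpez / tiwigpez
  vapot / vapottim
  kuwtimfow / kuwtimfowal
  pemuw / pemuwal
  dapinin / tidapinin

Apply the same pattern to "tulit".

vapot and kuwtimfow both have last vowel 'o' yet inflect differently (vapottim, kuwtimfowal), so the last vowel is not what conditions the rule; the final letter is.
"tulit" ends in -t. The stems ending in -t (tunaflut → tunafluttim, vapot → vapottim) double the final consonant and add -im.
The other patterns: stems ending in -w add -al; stems ending in -n or -z add the prefix ti-.
So tulit → tulittim.

tulittim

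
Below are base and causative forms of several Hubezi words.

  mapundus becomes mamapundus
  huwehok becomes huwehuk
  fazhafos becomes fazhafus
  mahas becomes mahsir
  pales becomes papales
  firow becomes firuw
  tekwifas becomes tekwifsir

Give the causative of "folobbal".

folobblir

tekwifas and fazhafos both end in -s yet inflect differently (tekwifsir, fazhafus), so the final letter is not what conditions the rule; the last vowel is.
"folobbal" has last vowel 'a'. The stems whose last vowel is 'a' (tekwifas → tekwifsir, mahas → mahsir) delete the last vowel and add -ir.
So folobbal → folobblir.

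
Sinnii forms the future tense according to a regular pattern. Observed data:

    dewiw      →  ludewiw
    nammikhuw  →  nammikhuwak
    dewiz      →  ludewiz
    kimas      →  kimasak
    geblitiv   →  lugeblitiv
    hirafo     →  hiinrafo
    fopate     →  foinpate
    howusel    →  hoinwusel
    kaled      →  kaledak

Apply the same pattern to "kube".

"kube" begins with k-. The stems beginning with k- (kaled → kaledak, kimas → kimasak) add -ak.
The other patterns: stems beginning with f- or h- insert -in- after the first vowel; stems beginning with d- or g- add the prefix lu-.
So kube → kubeak.

kubeak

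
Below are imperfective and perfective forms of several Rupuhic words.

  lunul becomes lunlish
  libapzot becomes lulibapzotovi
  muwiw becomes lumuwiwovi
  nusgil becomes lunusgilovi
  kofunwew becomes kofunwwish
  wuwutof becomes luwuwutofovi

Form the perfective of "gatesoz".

lugatesozovi

muwiw and kofunwew both end in -w yet inflect differently (lumuwiwovi, kofunwwish), so the final letter is not what conditions the rule; the last vowel is.
"gatesoz" has last vowel 'o'. The stems whose last vowel is 'o' (wuwutof → luwuwutofovi, libapzot → lulibapzotovi) add lu- … -ovi around the stem.
So gatesoz → lugatesozovi.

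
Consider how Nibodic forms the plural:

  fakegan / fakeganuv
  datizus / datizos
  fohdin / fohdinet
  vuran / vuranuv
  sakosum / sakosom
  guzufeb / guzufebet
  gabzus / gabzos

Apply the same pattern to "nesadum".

vuran and fohdin both end in -n yet inflect differently (vuranuv, fohdinet), so the final letter is not what conditions the rule; the last vowel is.
"nesadum" has last vowel 'u'. The stems whose last vowel is 'u' (sakosum → sakosom, gabzus → gabzos, datizus → datizos) change the last vowel to 'o'.
So nesadum → nesadom.

nesadom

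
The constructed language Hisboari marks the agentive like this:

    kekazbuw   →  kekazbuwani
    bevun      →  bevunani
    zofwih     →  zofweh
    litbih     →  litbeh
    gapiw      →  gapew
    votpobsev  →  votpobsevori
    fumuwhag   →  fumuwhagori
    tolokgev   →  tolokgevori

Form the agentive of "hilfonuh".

"hilfonuh" has last vowel 'u'. The stems whose last vowel is 'u' (kekazbuw → kekazbuwani, bevun → bevunani) add -ani.
So hilfonuh → hilfonuhani.

hilfonuhani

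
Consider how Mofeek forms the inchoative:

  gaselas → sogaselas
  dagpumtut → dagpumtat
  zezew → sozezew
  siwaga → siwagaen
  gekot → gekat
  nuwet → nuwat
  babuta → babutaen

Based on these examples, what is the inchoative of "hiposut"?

"hiposut" ends in -t. The stems ending in -t (dagpumtut → dagpumtat, gekot → gekat, nuwet → nuwat) change the last vowel to 'a'.
So hiposut → hiposat.

hiposat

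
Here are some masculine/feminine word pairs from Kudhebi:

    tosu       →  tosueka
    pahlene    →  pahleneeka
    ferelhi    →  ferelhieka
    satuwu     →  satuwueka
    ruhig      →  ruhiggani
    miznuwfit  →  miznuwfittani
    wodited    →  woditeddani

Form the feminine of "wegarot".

wegarottani

ferelhi and ruhig both have last vowel 'i' yet inflect differently (ferelhieka, ruhiggani), so the last vowel is not what conditions the rule; whether the stem ends in a vowel or a consonant is.
"wegarot" ends in a consonant. The stems ending in a consonant (ruhig → ruhiggani, miznuwfit → miznuwfittani, wodited → woditeddani) double the final consonant and add -ani.
The other pattern: stems ending in a vowel add -eka.
So wegarot → wegarottani.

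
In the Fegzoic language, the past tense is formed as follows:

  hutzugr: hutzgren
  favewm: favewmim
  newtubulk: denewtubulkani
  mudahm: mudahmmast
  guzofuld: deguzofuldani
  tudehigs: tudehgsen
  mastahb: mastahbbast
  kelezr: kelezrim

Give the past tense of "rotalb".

"rotalb" has second-to-last letter 'l'. The stems whose second-to-last letter is 'l' (newtubulk → denewtubulkani, guzofuld → deguzofuldani) add de- … -ani around the stem.
The other patterns: stems whose second-to-last letter is 'h' double the final consonant and add -ast; stems whose second-to-last letter is 'g' delete the last vowel and add -en; stems whose second-to-last letter is 'w' or 'z' add -im.
So rotalb → derotalbani.

derotalbani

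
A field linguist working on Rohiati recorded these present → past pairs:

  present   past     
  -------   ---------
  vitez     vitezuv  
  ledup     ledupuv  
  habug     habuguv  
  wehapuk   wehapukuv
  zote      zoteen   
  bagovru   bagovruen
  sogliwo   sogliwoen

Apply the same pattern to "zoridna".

zoridnaen

vitez and zote both have last vowel 'e' yet inflect differently (vitezuv, zoteen), so the last vowel is not what conditions the rule; whether the stem ends in a vowel or a consonant is.
"zoridna" ends in a vowel. The stems ending in a vowel (zote → zoteen, bagovru → bagovruen, sogliwo → sogliwoen) add -en.
The other pattern: stems ending in a consonant add -uv.
So zoridna → zoridnaen.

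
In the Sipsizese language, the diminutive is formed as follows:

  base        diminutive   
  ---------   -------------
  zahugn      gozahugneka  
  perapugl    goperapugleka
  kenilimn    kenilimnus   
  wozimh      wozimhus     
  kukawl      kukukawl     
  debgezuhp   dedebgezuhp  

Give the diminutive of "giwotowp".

gigiwotowp

zahugn and kenilimn both end in -n yet inflect differently (gozahugneka, kenilimnus), so the final letter is not what conditions the rule; the second-to-last letter is.
"giwotowp" has second-to-last letter 'w'. The one such stem in the data (kukawl → kukukawl) repeats the first consonant+vowel as a prefix (as does debgezuhp), so the same rule applies.
So giwotowp → gigiwotowp.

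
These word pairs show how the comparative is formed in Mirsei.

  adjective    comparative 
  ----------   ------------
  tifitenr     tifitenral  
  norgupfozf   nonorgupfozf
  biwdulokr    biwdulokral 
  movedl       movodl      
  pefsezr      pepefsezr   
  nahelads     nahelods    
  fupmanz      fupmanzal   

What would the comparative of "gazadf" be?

"gazadf" has second-to-last letter 'd'. The stems whose second-to-last letter is 'd' (nahelads → nahelods, movedl → movodl) change the last vowel to 'o'.
So gazadf → gazodf.

gazodf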